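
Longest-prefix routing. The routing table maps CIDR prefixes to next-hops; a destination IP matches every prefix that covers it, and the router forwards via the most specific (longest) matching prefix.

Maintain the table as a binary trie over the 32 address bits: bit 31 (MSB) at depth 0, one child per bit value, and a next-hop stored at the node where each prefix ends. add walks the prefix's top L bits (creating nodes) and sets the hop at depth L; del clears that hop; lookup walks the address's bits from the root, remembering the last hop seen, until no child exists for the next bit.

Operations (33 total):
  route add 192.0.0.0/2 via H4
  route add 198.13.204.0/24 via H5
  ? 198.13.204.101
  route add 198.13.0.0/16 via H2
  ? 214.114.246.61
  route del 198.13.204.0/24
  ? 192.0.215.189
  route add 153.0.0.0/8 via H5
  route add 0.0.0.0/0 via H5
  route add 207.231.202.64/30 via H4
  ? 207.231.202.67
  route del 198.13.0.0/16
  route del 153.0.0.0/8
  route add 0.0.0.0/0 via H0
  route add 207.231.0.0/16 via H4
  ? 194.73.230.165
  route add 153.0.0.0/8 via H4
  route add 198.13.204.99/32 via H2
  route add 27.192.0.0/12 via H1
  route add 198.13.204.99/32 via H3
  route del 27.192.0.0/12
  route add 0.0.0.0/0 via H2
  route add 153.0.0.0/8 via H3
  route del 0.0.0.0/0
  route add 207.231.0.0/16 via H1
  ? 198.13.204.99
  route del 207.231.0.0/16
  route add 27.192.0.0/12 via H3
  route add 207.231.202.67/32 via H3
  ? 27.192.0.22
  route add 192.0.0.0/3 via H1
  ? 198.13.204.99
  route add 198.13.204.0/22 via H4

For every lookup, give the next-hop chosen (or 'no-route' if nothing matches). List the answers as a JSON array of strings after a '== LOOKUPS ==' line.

Trace:
  add 192.0.0.0/2 -> H4 at depth 2
  add 198.13.204.0/24 -> H5 at depth 24
  lookup 198.13.204.101: bits 110001100000110111001100 walk d0:-→d1:-→d2:H4→d3:-→d4:-→d5:-→d6:-→d7:-→d8:-→d9:-→d10:-→d11:-→d12:-→d13:-→d14:-→d15:-→d16:-→d17:-→d18:-→d19:-→d20:-→d21:-→d22:-→d23:-→d24:H5 -> H5
  add 198.13.0.0/16 -> H2 at depth 16
  lookup 214.114.246.61: bits 110 walk d0:-→d1:-→d2:H4→d3:- -> H4
  del 198.13.204.0/24 (clear depth 24)
  lookup 192.0.215.189: bits 11000 walk d0:-→d1:-→d2:H4→d3:-→d4:-→d5:- -> H4
  add 153.0.0.0/8 -> H5 at depth 8
  add 0.0.0.0/0 -> H5 at depth 0
  add 207.231.202.64/30 -> H4 at depth 30
  lookup 207.231.202.67: bits 110011111110011111001010010000 walk d0:H5→d1:-→d2:H4→d3:-→d4:-→d5:-→d6:-→d7:-→d8:-→d9:-→d10:-→d11:-→d12:-→d13:-→d14:-→d15:-→d16:-→d17:-→d18:-→d19:-→d20:-→d21:-→d22:-→d23:-→d24:-→d25:-→d26:-→d27:-→d28:-→d29:-→d30:H4 -> H4
  del 198.13.0.0/16 (clear depth 16)
  del 153.0.0.0/8 (clear depth 8)
  add 0.0.0.0/0 -> H0 at depth 0
  add 207.231.0.0/16 -> H4 at depth 16
  lookup 194.73.230.165: bits 11000 walk d0:H0→d1:-→d2:H4→d3:-→d4:-→d5:- -> H4
  add 153.0.0.0/8 -> H4 at depth 8
  add 198.13.204.99/32 -> H2 at depth 32
  add 27.192.0.0/12 -> H1 at depth 12
  add 198.13.204.99/32 -> H3 at depth 32
  del 27.192.0.0/12 (clear depth 12)
  add 0.0.0.0/0 -> H2 at depth 0
  add 153.0.0.0/8 -> H3 at depth 8
  del 0.0.0.0/0 (clear depth 0)
  add 207.231.0.0/16 -> H1 at depth 16
  lookup 198.13.204.99: bits 11000110000011011100110001100011 walk d0:-→d1:-→d2:H4→d3:-→d4:-→d5:-→d6:-→d7:-→d8:-→d9:-→d10:-→d11:-→d12:-→d13:-→d14:-→d15:-→d16:-→d17:-→d18:-→d19:-→d20:-→d21:-→d22:-→d23:-→d24:-→d25:-→d26:-→d27:-→d28:-→d29:-→d30:-→d31:-→d32:H3 -> H3
  del 207.231.0.0/16 (clear depth 16)
  add 27.192.0.0/12 -> H3 at depth 12
  add 207.231.202.67/32 -> H3 at depth 32
  lookup 27.192.0.22: bits 000110111100 walk d0:-→d1:-→d2:-→d3:-→d4:-→d5:-→d6:-→d7:-→d8:-→d9:-→d10:-→d11:-→d12:H3 -> H3
  add 192.0.0.0/3 -> H1 at depth 3
  lookup 198.13.204.99: bits 11000110000011011100110001100011 walk d0:-→d1:-→d2:H4→d3:H1→d4:-→d5:-→d6:-→d7:-→d8:-→d9:-→d10:-→d11:-→d12:-→d13:-→d14:-→d15:-→d16:-→d17:-→d18:-→d19:-→d20:-→d21:-→d22:-→d23:-→d24:-→d25:-→d26:-→d27:-→d28:-→d29:-→d30:-→d31:-→d32:H3 -> H3
  add 198.13.204.0/22 -> H4 at depth 22

== LOOKUPS ==
["H5","H4","H4","H4","H4","H3","H3","H3"]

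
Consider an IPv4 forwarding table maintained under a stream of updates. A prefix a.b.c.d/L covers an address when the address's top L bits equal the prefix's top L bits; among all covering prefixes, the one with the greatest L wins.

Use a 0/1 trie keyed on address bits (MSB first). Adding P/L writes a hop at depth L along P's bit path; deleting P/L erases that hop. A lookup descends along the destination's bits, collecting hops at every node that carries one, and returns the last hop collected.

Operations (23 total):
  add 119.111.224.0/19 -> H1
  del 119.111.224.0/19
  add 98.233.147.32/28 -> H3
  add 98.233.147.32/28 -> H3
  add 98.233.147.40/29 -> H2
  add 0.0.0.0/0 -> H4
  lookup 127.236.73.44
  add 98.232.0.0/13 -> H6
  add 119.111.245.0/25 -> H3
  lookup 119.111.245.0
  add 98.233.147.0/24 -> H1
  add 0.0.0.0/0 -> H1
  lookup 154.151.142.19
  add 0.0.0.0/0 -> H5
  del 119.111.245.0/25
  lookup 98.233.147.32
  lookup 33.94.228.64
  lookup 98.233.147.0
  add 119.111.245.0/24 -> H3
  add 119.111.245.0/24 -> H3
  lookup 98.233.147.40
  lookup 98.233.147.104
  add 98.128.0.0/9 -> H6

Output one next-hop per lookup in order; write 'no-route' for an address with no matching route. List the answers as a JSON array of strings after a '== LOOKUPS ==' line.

Apply in order:
  add 119.111.224.0/19 -> H1 at depth 19
  del 119.111.224.0/19 (clear depth 19)
  add 98.233.147.32/28 -> H3 at depth 28
  add 98.233.147.32/28 -> H3 at depth 28
  add 98.233.147.40/29 -> H2 at depth 29
  add 0.0.0.0/0 -> H4 at depth 0
  ? 127.236.73.44  path d0:H4→d1:-→d2:-→d3:-→d4:-  best=H4
  add 98.232.0.0/13 -> H6 at depth 13
  add 119.111.245.0/25 -> H3 at depth 25
  ? 119.111.245.0  path d0:H4→d1:-→d2:-→d3:-→d4:-→d5:-→d6:-→d7:-→d8:-→d9:-→d10:-→d11:-→d12:-→d13:-→d14:-→d15:-→d16:-→d17:-→d18:-→d19:-→d20:-→d21:-→d22:-→d23:-→d24:-→d25:H3  best=H3
  add 98.233.147.0/24 -> H1 at depth 24
  add 0.0.0.0/0 -> H1 at depth 0
  ? 154.151.142.19  path d0:H1  best=H1
  add 0.0.0.0/0 -> H5 at depth 0
  del 119.111.245.0/25 (clear depth 25)
  ? 98.233.147.32  path d0:H5→d1:-→d2:-→d3:-→d4:-→d5:-→d6:-→d7:-→d8:-→d9:-→d10:-→d11:-→d12:-→d13:H6→d14:-→d15:-→d16:-→d17:-→d18:-→d19:-→d20:-→d21:-→d22:-→d23:-→d24:H1→d25:-→d26:-→d27:-→d28:H3  best=H3
  ? 33.94.228.64  path d0:H5→d1:-  best=H5
  ? 98.233.147.0  path d0:H5→d1:-→d2:-→d3:-→d4:-→d5:-→d6:-→d7:-→d8:-→d9:-→d10:-→d11:-→d12:-→d13:H6→d14:-→d15:-→d16:-→d17:-→d18:-→d19:-→d20:-→d21:-→d22:-→d23:-→d24:H1→d25:-→d26:-  best=H1
  add 119.111.245.0/24 -> H3 at depth 24
  add 119.111.245.0/24 -> H3 at depth 24
  ? 98.233.147.40  path d0:H5→d1:-→d2:-→d3:-→d4:-→d5:-→d6:-→d7:-→d8:-→d9:-→d10:-→d11:-→d12:-→d13:H6→d14:-→d15:-→d16:-→d17:-→d18:-→d19:-→d20:-→d21:-→d22:-→d23:-→d24:H1→d25:-→d26:-→d27:-→d28:H3→d29:H2  best=H2
  ? 98.233.147.104  path d0:H5→d1:-→d2:-→d3:-→d4:-→d5:-→d6:-→d7:-→d8:-→d9:-→d10:-→d11:-→d12:-→d13:H6→d14:-→d15:-→d16:-→d17:-→d18:-→d19:-→d20:-→d21:-→d22:-→d23:-→d24:H1→d25:-  best=H1
  add 98.128.0.0/9 -> H6 at depth 9

== LOOKUPS ==
["H4","H3","H1","H3","H5","H1","H2","H1"]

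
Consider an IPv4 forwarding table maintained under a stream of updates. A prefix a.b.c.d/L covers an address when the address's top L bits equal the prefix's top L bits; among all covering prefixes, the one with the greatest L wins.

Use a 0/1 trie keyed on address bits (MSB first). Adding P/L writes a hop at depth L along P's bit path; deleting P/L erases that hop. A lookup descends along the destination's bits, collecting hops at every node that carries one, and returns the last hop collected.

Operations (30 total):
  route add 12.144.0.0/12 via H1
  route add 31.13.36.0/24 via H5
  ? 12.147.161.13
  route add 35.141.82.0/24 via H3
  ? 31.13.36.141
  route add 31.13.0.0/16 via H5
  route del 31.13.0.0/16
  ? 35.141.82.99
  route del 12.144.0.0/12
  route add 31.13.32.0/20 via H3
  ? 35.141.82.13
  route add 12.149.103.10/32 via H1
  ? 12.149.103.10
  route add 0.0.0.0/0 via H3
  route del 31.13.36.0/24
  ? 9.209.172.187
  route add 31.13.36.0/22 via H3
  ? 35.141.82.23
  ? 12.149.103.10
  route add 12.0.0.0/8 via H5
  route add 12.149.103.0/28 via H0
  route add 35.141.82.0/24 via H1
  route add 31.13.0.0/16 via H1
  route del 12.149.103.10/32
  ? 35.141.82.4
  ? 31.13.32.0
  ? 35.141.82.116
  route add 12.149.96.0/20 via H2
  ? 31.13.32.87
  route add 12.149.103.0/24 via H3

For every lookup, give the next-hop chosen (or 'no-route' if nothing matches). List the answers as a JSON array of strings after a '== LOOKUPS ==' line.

Apply in order:
  add 12.144.0.0/12 -> H1 at depth 12
  add 31.13.36.0/24 -> H5 at depth 24
  ? 12.147.161.13  path d0:-→d1:-→d2:-→d3:-→d4:-→d5:-→d6:-→d7:-→d8:-→d9:-→d10:-→d11:-→d12:H1  best=H1
  add 35.141.82.0/24 -> H3 at depth 24
  ? 31.13.36.141  path d0:-→d1:-→d2:-→d3:-→d4:-→d5:-→d6:-→d7:-→d8:-→d9:-→d10:-→d11:-→d12:-→d13:-→d14:-→d15:-→d16:-→d17:-→d18:-→d19:-→d20:-→d21:-→d22:-→d23:-→d24:H5  best=H5
  add 31.13.0.0/16 -> H5 at depth 16
  del 31.13.0.0/16 (clear depth 16)
  ? 35.141.82.99  path d0:-→d1:-→d2:-→d3:-→d4:-→d5:-→d6:-→d7:-→d8:-→d9:-→d10:-→d11:-→d12:-→d13:-→d14:-→d15:-→d16:-→d17:-→d18:-→d19:-→d20:-→d21:-→d22:-→d23:-→d24:H3  best=H3
  del 12.144.0.0/12 (clear depth 12)
  add 31.13.32.0/20 -> H3 at depth 20
  ? 35.141.82.13  path d0:-→d1:-→d2:-→d3:-→d4:-→d5:-→d6:-→d7:-→d8:-→d9:-→d10:-→d11:-→d12:-→d13:-→d14:-→d15:-→d16:-→d17:-→d18:-→d19:-→d20:-→d21:-→d22:-→d23:-→d24:H3  best=H3
  add 12.149.103.10/32 -> H1 at depth 32
  ? 12.149.103.10  path d0:-→d1:-→d2:-→d3:-→d4:-→d5:-→d6:-→d7:-→d8:-→d9:-→d10:-→d11:-→d12:-→d13:-→d14:-→d15:-→d16:-→d17:-→d18:-→d19:-→d20:-→d21:-→d22:-→d23:-→d24:-→d25:-→d26:-→d27:-→d28:-→d29:-→d30:-→d31:-→d32:H1  best=H1
  add 0.0.0.0/0 -> H3 at depth 0
  del 31.13.36.0/24 (clear depth 24)
  ? 9.209.172.187  path d0:H3→d1:-→d2:-→d3:-→d4:-→d5:-  best=H3
  add 31.13.36.0/22 -> H3 at depth 22
  ? 35.141.82.23  path d0:H3→d1:-→d2:-→d3:-→d4:-→d5:-→d6:-→d7:-→d8:-→d9:-→d10:-→d11:-→d12:-→d13:-→d14:-→d15:-→d16:-→d17:-→d18:-→d19:-→d20:-→d21:-→d22:-→d23:-→d24:H3  best=H3
  ? 12.149.103.10  path d0:H3→d1:-→d2:-→d3:-→d4:-→d5:-→d6:-→d7:-→d8:-→d9:-→d10:-→d11:-→d12:-→d13:-→d14:-→d15:-→d16:-→d17:-→d18:-→d19:-→d20:-→d21:-→d22:-→d23:-→d24:-→d25:-→d26:-→d27:-→d28:-→d29:-→d30:-→d31:-→d32:H1  best=H1
  add 12.0.0.0/8 -> H5 at depth 8
  add 12.149.103.0/28 -> H0 at depth 28
  add 35.141.82.0/24 -> H1 at depth 24
  add 31.13.0.0/16 -> H1 at depth 16
  del 12.149.103.10/32 (clear depth 32)
  ? 35.141.82.4  path d0:H3→d1:-→d2:-→d3:-→d4:-→d5:-→d6:-→d7:-→d8:-→d9:-→d10:-→d11:-→d12:-→d13:-→d14:-→d15:-→d16:-→d17:-→d18:-→d19:-→d20:-→d21:-→d22:-→d23:-→d24:H1  best=H1
  ? 31.13.32.0  path d0:H3→d1:-→d2:-→d3:-→d4:-→d5:-→d6:-→d7:-→d8:-→d9:-→d10:-→d11:-→d12:-→d13:-→d14:-→d15:-→d16:H1→d17:-→d18:-→d19:-→d20:H3→d21:-  best=H3
  ? 35.141.82.116  path d0:H3→d1:-→d2:-→d3:-→d4:-→d5:-→d6:-→d7:-→d8:-→d9:-→d10:-→d11:-→d12:-→d13:-→d14:-→d15:-→d16:-→d17:-→d18:-→d19:-→d20:-→d21:-→d22:-→d23:-→d24:H1  best=H1
  add 12.149.96.0/20 -> H2 at depth 20
  ? 31.13.32.87  path d0:H3→d1:-→d2:-→d3:-→d4:-→d5:-→d6:-→d7:-→d8:-→d9:-→d10:-→d11:-→d12:-→d13:-→d14:-→d15:-→d16:H1→d17:-→d18:-→d19:-→d20:H3→d21:-  best=H3
  add 12.149.103.0/24 -> H3 at depth 24

== LOOKUPS ==
["H1","H5","H3","H3","H1","H3","H3","H1","H1","H3","H1","H3"]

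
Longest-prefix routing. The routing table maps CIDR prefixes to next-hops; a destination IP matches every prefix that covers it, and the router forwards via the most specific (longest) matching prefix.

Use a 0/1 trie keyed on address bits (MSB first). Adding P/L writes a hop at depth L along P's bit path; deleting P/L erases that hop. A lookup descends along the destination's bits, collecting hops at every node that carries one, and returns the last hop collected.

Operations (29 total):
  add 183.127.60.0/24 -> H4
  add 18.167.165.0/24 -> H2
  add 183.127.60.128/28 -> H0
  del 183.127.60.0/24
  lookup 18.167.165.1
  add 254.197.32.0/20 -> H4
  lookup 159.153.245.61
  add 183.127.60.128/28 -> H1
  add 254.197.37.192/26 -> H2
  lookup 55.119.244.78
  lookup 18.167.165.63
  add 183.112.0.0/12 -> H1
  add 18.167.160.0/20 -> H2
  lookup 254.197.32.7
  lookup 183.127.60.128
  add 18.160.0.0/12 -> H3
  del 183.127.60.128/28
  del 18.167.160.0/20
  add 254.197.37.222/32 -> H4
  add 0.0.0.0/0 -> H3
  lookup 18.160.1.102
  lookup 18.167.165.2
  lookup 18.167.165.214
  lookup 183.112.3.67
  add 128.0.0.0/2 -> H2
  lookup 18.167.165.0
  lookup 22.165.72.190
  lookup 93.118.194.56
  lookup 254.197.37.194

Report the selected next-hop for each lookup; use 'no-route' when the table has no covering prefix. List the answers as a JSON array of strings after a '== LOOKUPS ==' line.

Trace:
  add 183.127.60.0/24 -> H4 at depth 24
  add 18.167.165.0/24 -> H2 at depth 24
  add 183.127.60.128/28 -> H0 at depth 28
  - 183.127.60.0/24 clear@24
  Q 18.167.165.1: descend 000100101010011110100101 ; hops seen [H2] ; pick H2
  add 254.197.32.0/20 -> H4 at depth 20
  Q 159.153.245.61: descend 10 ; hops seen [∅] ; pick no-route
  add 183.127.60.128/28 -> H1 at depth 28
  add 254.197.37.192/26 -> H2 at depth 26
  Q 55.119.244.78: descend 00 ; hops seen [∅] ; pick no-route
  Q 18.167.165.63: descend 000100101010011110100101 ; hops seen [H2] ; pick H2
  add 183.112.0.0/12 -> H1 at depth 12
  add 18.167.160.0/20 -> H2 at depth 20
  Q 254.197.32.7: descend 111111101100010100100 ; hops seen [H4] ; pick H4
  Q 183.127.60.128: descend 1011011101111111001111001000 ; hops seen [H1,H1] ; pick H1
  add 18.160.0.0/12 -> H3 at depth 12
  - 183.127.60.128/28 clear@28
  - 18.167.160.0/20 clear@20
  add 254.197.37.222/32 -> H4 at depth 32
  add 0.0.0.0/0 -> H3 at depth 0
  Q 18.160.1.102: descend 0001001010100 ; hops seen [H3,H3] ; pick H3
  Q 18.167.165.2: descend 000100101010011110100101 ; hops seen [H3,H3,H2] ; pick H2
  Q 18.167.165.214: descend 000100101010011110100101 ; hops seen [H3,H3,H2] ; pick H2
  Q 183.112.3.67: descend 101101110111 ; hops seen [H3,H1] ; pick H1
  add 128.0.0.0/2 -> H2 at depth 2
  Q 18.167.165.0: descend 000100101010011110100101 ; hops seen [H3,H3,H2] ; pick H2
  Q 22.165.72.190: descend 00010 ; hops seen [H3] ; pick H3
  Q 93.118.194.56: descend 0 ; hops seen [H3] ; pick H3
  Q 254.197.37.194: descend 111111101100010100100101110 ; hops seen [H3,H4,H2] ; pick H2

== LOOKUPS ==
["H2","no-route","no-route","H2","H4","H1","H3","H2","H2","H1","H2","H3","H3","H2"]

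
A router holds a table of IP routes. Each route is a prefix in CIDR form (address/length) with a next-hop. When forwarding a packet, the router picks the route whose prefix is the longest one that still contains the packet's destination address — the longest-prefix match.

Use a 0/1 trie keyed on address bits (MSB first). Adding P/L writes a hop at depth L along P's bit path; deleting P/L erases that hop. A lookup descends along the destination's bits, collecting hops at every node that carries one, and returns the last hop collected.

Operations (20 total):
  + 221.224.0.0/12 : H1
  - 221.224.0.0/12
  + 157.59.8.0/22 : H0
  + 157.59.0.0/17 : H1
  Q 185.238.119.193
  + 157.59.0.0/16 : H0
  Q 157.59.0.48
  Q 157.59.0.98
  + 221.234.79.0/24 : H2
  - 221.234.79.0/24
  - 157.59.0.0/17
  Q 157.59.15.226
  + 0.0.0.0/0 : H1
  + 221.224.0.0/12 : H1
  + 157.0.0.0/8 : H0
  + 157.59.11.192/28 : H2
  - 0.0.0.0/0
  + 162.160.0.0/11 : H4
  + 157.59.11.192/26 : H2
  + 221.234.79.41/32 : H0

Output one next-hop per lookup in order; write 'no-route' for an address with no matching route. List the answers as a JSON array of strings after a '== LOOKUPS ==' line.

Trace:
  add 221.224.0.0/12 -> H1 at depth 12
  - 221.224.0.0/12 clear@12
  add 157.59.8.0/22 -> H0 at depth 22
  add 157.59.0.0/17 -> H1 at depth 17
  ? 185.238.119.193  path d0:-→d1:-→d2:-  best=no-route
  add 157.59.0.0/16 -> H0 at depth 16
  ? 157.59.0.48  path d0:-→d1:-→d2:-→d3:-→d4:-→d5:-→d6:-→d7:-→d8:-→d9:-→d10:-→d11:-→d12:-→d13:-→d14:-→d15:-→d16:H0→d17:H1→d18:-→d19:-→d20:-  best=H1
  ? 157.59.0.98  path d0:-→d1:-→d2:-→d3:-→d4:-→d5:-→d6:-→d7:-→d8:-→d9:-→d10:-→d11:-→d12:-→d13:-→d14:-→d15:-→d16:H0→d17:H1→d18:-→d19:-→d20:-  best=H1
  add 221.234.79.0/24 -> H2 at depth 24
  - 221.234.79.0/24 clear@24
  - 157.59.0.0/17 clear@17
  ? 157.59.15.226  path d0:-→d1:-→d2:-→d3:-→d4:-→d5:-→d6:-→d7:-→d8:-→d9:-→d10:-→d11:-→d12:-→d13:-→d14:-→d15:-→d16:H0→d17:-→d18:-→d19:-→d20:-→d21:-  best=H0
  add 0.0.0.0/0 -> H1 at depth 0
  add 221.224.0.0/12 -> H1 at depth 12
  add 157.0.0.0/8 -> H0 at depth 8
  add 157.59.11.192/28 -> H2 at depth 28
  - 0.0.0.0/0 clear@0
  add 162.160.0.0/11 -> H4 at depth 11
  add 157.59.11.192/26 -> H2 at depth 26
  add 221.234.79.41/32 -> H0 at depth 32

== LOOKUPS ==
["no-route","H1","H1","H0"]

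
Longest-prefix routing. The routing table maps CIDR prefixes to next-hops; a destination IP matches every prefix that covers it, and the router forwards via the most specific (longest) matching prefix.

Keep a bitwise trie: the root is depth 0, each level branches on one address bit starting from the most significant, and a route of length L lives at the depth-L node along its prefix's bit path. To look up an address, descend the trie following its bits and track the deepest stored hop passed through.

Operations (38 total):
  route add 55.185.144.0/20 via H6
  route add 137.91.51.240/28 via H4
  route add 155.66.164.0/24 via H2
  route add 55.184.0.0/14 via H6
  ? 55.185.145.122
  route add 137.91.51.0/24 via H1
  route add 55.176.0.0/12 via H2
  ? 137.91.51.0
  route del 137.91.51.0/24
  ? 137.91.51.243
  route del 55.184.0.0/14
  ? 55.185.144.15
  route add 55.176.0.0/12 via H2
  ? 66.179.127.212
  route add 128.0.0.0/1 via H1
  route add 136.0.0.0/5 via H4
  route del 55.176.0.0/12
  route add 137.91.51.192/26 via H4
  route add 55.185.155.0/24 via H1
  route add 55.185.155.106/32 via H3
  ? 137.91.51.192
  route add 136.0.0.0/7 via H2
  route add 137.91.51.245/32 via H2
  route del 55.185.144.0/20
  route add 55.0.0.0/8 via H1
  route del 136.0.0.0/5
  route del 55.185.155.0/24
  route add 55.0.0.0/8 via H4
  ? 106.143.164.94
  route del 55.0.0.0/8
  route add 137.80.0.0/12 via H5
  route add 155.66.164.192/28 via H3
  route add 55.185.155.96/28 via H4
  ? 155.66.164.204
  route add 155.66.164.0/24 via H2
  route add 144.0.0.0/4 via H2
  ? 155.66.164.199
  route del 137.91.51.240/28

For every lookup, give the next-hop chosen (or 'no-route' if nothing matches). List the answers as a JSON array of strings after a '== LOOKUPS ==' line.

Process each operation:
  add 55.185.144.0/20 -> H6 at depth 20
  add 137.91.51.240/28 -> H4 at depth 28
  add 155.66.164.0/24 -> H2 at depth 24
  add 55.184.0.0/14 -> H6 at depth 14
  lookup 55.185.145.122: bits 00110111101110011001 walk d0:-→d1:-→d2:-→d3:-→d4:-→d5:-→d6:-→d7:-→d8:-→d9:-→d10:-→d11:-→d12:-→d13:-→d14:H6→d15:-→d16:-→d17:-→d18:-→d19:-→d20:H6 -> H6
  add 137.91.51.0/24 -> H1 at depth 24
  add 55.176.0.0/12 -> H2 at depth 12
  lookup 137.91.51.0: bits 100010010101101100110011 walk d0:-→d1:-→d2:-→d3:-→d4:-→d5:-→d6:-→d7:-→d8:-→d9:-→d10:-→d11:-→d12:-→d13:-→d14:-→d15:-→d16:-→d17:-→d18:-→d19:-→d20:-→d21:-→d22:-→d23:-→d24:H1 -> H1
  del 137.91.51.0/24 (clear depth 24)
  lookup 137.91.51.243: bits 1000100101011011001100111111 walk d0:-→d1:-→d2:-→d3:-→d4:-→d5:-→d6:-→d7:-→d8:-→d9:-→d10:-→d11:-→d12:-→d13:-→d14:-→d15:-→d16:-→d17:-→d18:-→d19:-→d20:-→d21:-→d22:-→d23:-→d24:-→d25:-→d26:-→d27:-→d28:H4 -> H4
  del 55.184.0.0/14 (clear depth 14)
  lookup 55.185.144.15: bits 00110111101110011001 walk d0:-→d1:-→d2:-→d3:-→d4:-→d5:-→d6:-→d7:-→d8:-→d9:-→d10:-→d11:-→d12:H2→d13:-→d14:-→d15:-→d16:-→d17:-→d18:-→d19:-→d20:H6 -> H6
  add 55.176.0.0/12 -> H2 at depth 12
  lookup 66.179.127.212: bits 0 walk d0:-→d1:- -> no-route
  add 128.0.0.0/1 -> H1 at depth 1
  add 136.0.0.0/5 -> H4 at depth 5
  del 55.176.0.0/12 (clear depth 12)
  add 137.91.51.192/26 -> H4 at depth 26
  add 55.185.155.0/24 -> H1 at depth 24
  add 55.185.155.106/32 -> H3 at depth 32
  lookup 137.91.51.192: bits 10001001010110110011001111 walk d0:-→d1:H1→d2:-→d3:-→d4:-→d5:H4→d6:-→d7:-→d8:-→d9:-→d10:-→d11:-→d12:-→d13:-→d14:-→d15:-→d16:-→d17:-→d18:-→d19:-→d20:-→d21:-→d22:-→d23:-→d24:-→d25:-→d26:H4 -> H4
  add 136.0.0.0/7 -> H2 at depth 7
  add 137.91.51.245/32 -> H2 at depth 32
  del 55.185.144.0/20 (clear depth 20)
  add 55.0.0.0/8 -> H1 at depth 8
  del 136.0.0.0/5 (clear depth 5)
  del 55.185.155.0/24 (clear depth 24)
  add 55.0.0.0/8 -> H4 at depth 8
  lookup 106.143.164.94: bits 0 walk d0:-→d1:- -> no-route
  del 55.0.0.0/8 (clear depth 8)
  add 137.80.0.0/12 -> H5 at depth 12
  add 155.66.164.192/28 -> H3 at depth 28
  add 55.185.155.96/28 -> H4 at depth 28
  lookup 155.66.164.204: bits 1001101101000010101001001100 walk d0:-→d1:H1→d2:-→d3:-→d4:-→d5:-→d6:-→d7:-→d8:-→d9:-→d10:-→d11:-→d12:-→d13:-→d14:-→d15:-→d16:-→d17:-→d18:-→d19:-→d20:-→d21:-→d22:-→d23:-→d24:H2→d25:-→d26:-→d27:-→d28:H3 -> H3
  add 155.66.164.0/24 -> H2 at depth 24
  add 144.0.0.0/4 -> H2 at depth 4
  lookup 155.66.164.199: bits 1001101101000010101001001100 walk d0:-→d1:H1→d2:-→d3:-→d4:H2→d5:-→d6:-→d7:-→d8:-→d9:-→d10:-→d11:-→d12:-→d13:-→d14:-→d15:-→d16:-→d17:-→d18:-→d19:-→d20:-→d21:-→d22:-→d23:-→d24:H2→d25:-→d26:-→d27:-→d28:H3 -> H3
  del 137.91.51.240/28 (clear depth 28)

== LOOKUPS ==
["H6","H1","H4","H6","no-route","H4","no-route","H3","H3"]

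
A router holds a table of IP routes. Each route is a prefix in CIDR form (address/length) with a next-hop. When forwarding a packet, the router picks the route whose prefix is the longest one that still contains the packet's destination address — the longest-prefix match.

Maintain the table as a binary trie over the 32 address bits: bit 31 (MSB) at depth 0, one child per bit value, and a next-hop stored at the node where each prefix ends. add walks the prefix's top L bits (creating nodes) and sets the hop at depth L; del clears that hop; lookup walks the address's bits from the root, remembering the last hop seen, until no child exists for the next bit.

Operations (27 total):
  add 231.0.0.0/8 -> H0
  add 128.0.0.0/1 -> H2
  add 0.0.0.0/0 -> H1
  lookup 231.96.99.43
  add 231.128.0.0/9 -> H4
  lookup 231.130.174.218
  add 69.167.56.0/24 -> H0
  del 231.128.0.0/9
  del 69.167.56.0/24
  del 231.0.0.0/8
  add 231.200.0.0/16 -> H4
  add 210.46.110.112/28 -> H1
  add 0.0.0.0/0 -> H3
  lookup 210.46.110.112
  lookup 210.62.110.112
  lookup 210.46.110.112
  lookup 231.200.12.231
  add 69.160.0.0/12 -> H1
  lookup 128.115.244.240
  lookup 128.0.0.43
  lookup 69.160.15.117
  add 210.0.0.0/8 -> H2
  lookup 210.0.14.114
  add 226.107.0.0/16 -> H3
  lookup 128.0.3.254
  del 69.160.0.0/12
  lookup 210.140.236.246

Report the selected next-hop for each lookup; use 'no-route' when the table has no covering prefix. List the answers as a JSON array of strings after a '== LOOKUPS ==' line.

Process each operation:
  add 231.0.0.0/8 -> H0 at depth 8
  add 128.0.0.0/1 -> H2 at depth 1
  add 0.0.0.0/0 -> H1 at depth 0
  Q 231.96.99.43: descend 11100111 ; hops seen [H1,H2,H0] ; pick H0
  add 231.128.0.0/9 -> H4 at depth 9
  Q 231.130.174.218: descend 111001111 ; hops seen [H1,H2,H0,H4] ; pick H4
  add 69.167.56.0/24 -> H0 at depth 24
  del 231.128.0.0/9 (clear depth 9)
  del 69.167.56.0/24 (clear depth 24)
  del 231.0.0.0/8 (clear depth 8)
  add 231.200.0.0/16 -> H4 at depth 16
  add 210.46.110.112/28 -> H1 at depth 28
  add 0.0.0.0/0 -> H3 at depth 0
  Q 210.46.110.112: descend 1101001000101110011011100111 ; hops seen [H3,H2,H1] ; pick H1
  Q 210.62.110.112: descend 11010010001 ; hops seen [H3,H2] ; pick H2
  Q 210.46.110.112: descend 1101001000101110011011100111 ; hops seen [H3,H2,H1] ; pick H1
  Q 231.200.12.231: descend 1110011111001000 ; hops seen [H3,H2,H4] ; pick H4
  add 69.160.0.0/12 -> H1 at depth 12
  Q 128.115.244.240: descend 1 ; hops seen [H3,H2] ; pick H2
  Q 128.0.0.43: descend 1 ; hops seen [H3,H2] ; pick H2
  Q 69.160.15.117: descend 0100010110100 ; hops seen [H3,H1] ; pick H1
  add 210.0.0.0/8 -> H2 at depth 8
  Q 210.0.14.114: descend 1101001000 ; hops seen [H3,H2,H2] ; pick H2
  add 226.107.0.0/16 -> H3 at depth 16
  Q 128.0.3.254: descend 1 ; hops seen [H3,H2] ; pick H2
  del 69.160.0.0/12 (clear depth 12)
  Q 210.140.236.246: descend 11010010 ; hops seen [H3,H2,H2] ; pick H2

== LOOKUPS ==
["H0","H4","H1","H2","H1","H4","H2","H2","H1","H2","H2","H2"]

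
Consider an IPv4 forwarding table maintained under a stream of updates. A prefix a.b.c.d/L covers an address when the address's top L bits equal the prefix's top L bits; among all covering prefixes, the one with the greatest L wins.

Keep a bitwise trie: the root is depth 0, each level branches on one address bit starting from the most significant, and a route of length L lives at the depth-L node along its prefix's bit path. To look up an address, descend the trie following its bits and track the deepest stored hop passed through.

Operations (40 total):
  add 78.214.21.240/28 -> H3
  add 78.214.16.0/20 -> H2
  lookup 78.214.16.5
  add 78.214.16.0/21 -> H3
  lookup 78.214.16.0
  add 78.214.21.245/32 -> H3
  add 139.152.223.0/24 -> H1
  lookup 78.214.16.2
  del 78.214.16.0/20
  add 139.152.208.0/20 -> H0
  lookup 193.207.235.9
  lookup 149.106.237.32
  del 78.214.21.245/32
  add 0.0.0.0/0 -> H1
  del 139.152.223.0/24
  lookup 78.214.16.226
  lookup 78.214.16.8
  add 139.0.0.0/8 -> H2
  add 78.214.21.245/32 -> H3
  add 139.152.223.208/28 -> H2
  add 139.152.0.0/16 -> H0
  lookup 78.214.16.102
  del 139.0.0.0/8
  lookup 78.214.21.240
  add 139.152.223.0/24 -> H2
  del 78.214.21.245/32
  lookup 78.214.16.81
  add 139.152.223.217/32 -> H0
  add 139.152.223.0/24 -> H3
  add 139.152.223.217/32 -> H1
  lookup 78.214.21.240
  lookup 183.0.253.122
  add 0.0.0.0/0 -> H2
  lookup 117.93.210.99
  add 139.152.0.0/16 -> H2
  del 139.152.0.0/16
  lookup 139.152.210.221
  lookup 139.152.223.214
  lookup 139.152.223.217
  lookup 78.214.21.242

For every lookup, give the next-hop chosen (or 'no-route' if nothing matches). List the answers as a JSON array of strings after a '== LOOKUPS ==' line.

Trace:
  + 78.214.21.240/28 (H3) depth=28
  + 78.214.16.0/20 (H2) depth=20
  Q 78.214.16.5: descend 010011101101011000010 ; hops seen [H2] ; pick H2
  + 78.214.16.0/21 (H3) depth=21
  Q 78.214.16.0: descend 010011101101011000010 ; hops seen [H2,H3] ; pick H3
  + 78.214.21.245/32 (H3) depth=32
  + 139.152.223.0/24 (H1) depth=24
  Q 78.214.16.2: descend 010011101101011000010 ; hops seen [H2,H3] ; pick H3
  - 78.214.16.0/20 clear@20
  + 139.152.208.0/20 (H0) depth=20
  Q 193.207.235.9: descend 1 ; hops seen [∅] ; pick no-route
  Q 149.106.237.32: descend 100 ; hops seen [∅] ; pick no-route
  - 78.214.21.245/32 clear@32
  + 0.0.0.0/0 (H1) depth=0
  - 139.152.223.0/24 clear@24
  Q 78.214.16.226: descend 010011101101011000010 ; hops seen [H1,H3] ; pick H3
  Q 78.214.16.8: descend 010011101101011000010 ; hops seen [H1,H3] ; pick H3
  + 139.0.0.0/8 (H2) depth=8
  + 78.214.21.245/32 (H3) depth=32
  + 139.152.223.208/28 (H2) depth=28
  + 139.152.0.0/16 (H0) depth=16
  Q 78.214.16.102: descend 010011101101011000010 ; hops seen [H1,H3] ; pick H3
  - 139.0.0.0/8 clear@8
  Q 78.214.21.240: descend 01001110110101100001010111110 ; hops seen [H1,H3,H3] ; pick H3
  + 139.152.223.0/24 (H2) depth=24
  - 78.214.21.245/32 clear@32
  Q 78.214.16.81: descend 010011101101011000010 ; hops seen [H1,H3] ; pick H3
  + 139.152.223.217/32 (H0) depth=32
  + 139.152.223.0/24 (H3) depth=24
  + 139.152.223.217/32 (H1) depth=32
  Q 78.214.21.240: descend 01001110110101100001010111110 ; hops seen [H1,H3,H3] ; pick H3
  Q 183.0.253.122: descend 10 ; hops seen [H1] ; pick H1
  + 0.0.0.0/0 (H2) depth=0
  Q 117.93.210.99: descend 01 ; hops seen [H2] ; pick H2
  + 139.152.0.0/16 (H2) depth=16
  - 139.152.0.0/16 clear@16
  Q 139.152.210.221: descend 10001011100110001101 ; hops seen [H2,H0] ; pick H0
  Q 139.152.223.214: descend 1000101110011000110111111101 ; hops seen [H2,H0,H3,H2] ; pick H2
  Q 139.152.223.217: descend 10001011100110001101111111011001 ; hops seen [H2,H0,H3,H2,H1] ; pick H1
  Q 78.214.21.242: descend 01001110110101100001010111110 ; hops seen [H2,H3,H3] ; pick H3

== LOOKUPS ==
["H2","H3","H3","no-route","no-route","H3","H3","H3","H3","H3","H3","H1","H2","H0","H2","H1","H3"]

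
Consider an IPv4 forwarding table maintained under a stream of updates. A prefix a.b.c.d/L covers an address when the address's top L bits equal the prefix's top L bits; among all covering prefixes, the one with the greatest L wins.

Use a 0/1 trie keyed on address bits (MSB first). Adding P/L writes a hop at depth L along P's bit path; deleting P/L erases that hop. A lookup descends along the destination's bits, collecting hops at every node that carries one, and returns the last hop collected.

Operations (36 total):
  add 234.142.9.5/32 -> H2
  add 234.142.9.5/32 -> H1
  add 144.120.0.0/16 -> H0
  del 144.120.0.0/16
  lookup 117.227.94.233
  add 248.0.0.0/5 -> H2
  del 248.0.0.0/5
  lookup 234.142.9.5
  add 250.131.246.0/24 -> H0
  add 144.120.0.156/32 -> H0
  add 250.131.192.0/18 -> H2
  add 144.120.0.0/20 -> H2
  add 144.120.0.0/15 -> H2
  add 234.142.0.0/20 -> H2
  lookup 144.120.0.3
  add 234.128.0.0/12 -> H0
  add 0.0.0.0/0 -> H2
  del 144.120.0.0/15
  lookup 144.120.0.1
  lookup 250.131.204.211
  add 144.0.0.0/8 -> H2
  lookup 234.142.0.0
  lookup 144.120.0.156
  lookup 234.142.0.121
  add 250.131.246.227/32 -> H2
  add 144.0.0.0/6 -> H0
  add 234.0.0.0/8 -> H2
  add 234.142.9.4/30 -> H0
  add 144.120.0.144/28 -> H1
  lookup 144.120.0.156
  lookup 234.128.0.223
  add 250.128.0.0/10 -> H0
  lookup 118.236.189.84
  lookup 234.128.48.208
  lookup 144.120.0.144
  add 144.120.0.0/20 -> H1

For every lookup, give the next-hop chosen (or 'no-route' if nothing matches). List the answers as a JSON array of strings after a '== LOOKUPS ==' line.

Process each operation:
  + 234.142.9.5/32 (H2) depth=32
  + 234.142.9.5/32 (H1) depth=32
  + 144.120.0.0/16 (H0) depth=16
  del 144.120.0.0/16 (clear depth 16)
  lookup 117.227.94.233: bits ε walk d0:- -> no-route
  + 248.0.0.0/5 (H2) depth=5
  del 248.0.0.0/5 (clear depth 5)
  lookup 234.142.9.5: bits 11101010100011100000100100000101 walk d0:-→d1:-→d2:-→d3:-→d4:-→d5:-→d6:-→d7:-→d8:-→d9:-→d10:-→d11:-→d12:-→d13:-→d14:-→d15:-→d16:-→d17:-→d18:-→d19:-→d20:-→d21:-→d22:-→d23:-→d24:-→d25:-→d26:-→d27:-→d28:-→d29:-→d30:-→d31:-→d32:H1 -> H1
  + 250.131.246.0/24 (H0) depth=24
  + 144.120.0.156/32 (H0) depth=32
  + 250.131.192.0/18 (H2) depth=18
  + 144.120.0.0/20 (H2) depth=20
  + 144.120.0.0/15 (H2) depth=15
  + 234.142.0.0/20 (H2) depth=20
  lookup 144.120.0.3: bits 100100000111100000000000 walk d0:-→d1:-→d2:-→d3:-→d4:-→d5:-→d6:-→d7:-→d8:-→d9:-→d10:-→d11:-→d12:-→d13:-→d14:-→d15:H2→d16:-→d17:-→d18:-→d19:-→d20:H2→d21:-→d22:-→d23:-→d24:- -> H2
  + 234.128.0.0/12 (H0) depth=12
  + 0.0.0.0/0 (H2) depth=0
  del 144.120.0.0/15 (clear depth 15)
  lookup 144.120.0.1: bits 100100000111100000000000 walk d0:H2→d1:-→d2:-→d3:-→d4:-→d5:-→d6:-→d7:-→d8:-→d9:-→d10:-→d11:-→d12:-→d13:-→d14:-→d15:-→d16:-→d17:-→d18:-→d19:-→d20:H2→d21:-→d22:-→d23:-→d24:- -> H2
  lookup 250.131.204.211: bits 111110101000001111 walk d0:H2→d1:-→d2:-→d3:-→d4:-→d5:-→d6:-→d7:-→d8:-→d9:-→d10:-→d11:-→d12:-→d13:-→d14:-→d15:-→d16:-→d17:-→d18:H2 -> H2
  + 144.0.0.0/8 (H2) depth=8
  lookup 234.142.0.0: bits 11101010100011100000 walk d0:H2→d1:-→d2:-→d3:-→d4:-→d5:-→d6:-→d7:-→d8:-→d9:-→d10:-→d11:-→d12:H0→d13:-→d14:-→d15:-→d16:-→d17:-→d18:-→d19:-→d20:H2 -> H2
  lookup 144.120.0.156: bits 10010000011110000000000010011100 walk d0:H2→d1:-→d2:-→d3:-→d4:-→d5:-→d6:-→d7:-→d8:H2→d9:-→d10:-→d11:-→d12:-→d13:-→d14:-→d15:-→d16:-→d17:-→d18:-→d19:-→d20:H2→d21:-→d22:-→d23:-→d24:-→d25:-→d26:-→d27:-→d28:-→d29:-→d30:-→d31:-→d32:H0 -> H0
  lookup 234.142.0.121: bits 11101010100011100000 walk d0:H2→d1:-→d2:-→d3:-→d4:-→d5:-→d6:-→d7:-→d8:-→d9:-→d10:-→d11:-→d12:H0→d13:-→d14:-→d15:-→d16:-→d17:-→d18:-→d19:-→d20:H2 -> H2
  + 250.131.246.227/32 (H2) depth=32
  + 144.0.0.0/6 (H0) depth=6
  + 234.0.0.0/8 (H2) depth=8
  + 234.142.9.4/30 (H0) depth=30
  + 144.120.0.144/28 (H1) depth=28
  lookup 144.120.0.156: bits 10010000011110000000000010011100 walk d0:H2→d1:-→d2:-→d3:-→d4:-→d5:-→d6:H0→d7:-→d8:H2→d9:-→d10:-→d11:-→d12:-→d13:-→d14:-→d15:-→d16:-→d17:-→d18:-→d19:-→d20:H2→d21:-→d22:-→d23:-→d24:-→d25:-→d26:-→d27:-→d28:H1→d29:-→d30:-→d31:-→d32:H0 -> H0
  lookup 234.128.0.223: bits 111010101000 walk d0:H2→d1:-→d2:-→d3:-→d4:-→d5:-→d6:-→d7:-→d8:H2→d9:-→d10:-→d11:-→d12:H0 -> H0
  + 250.128.0.0/10 (H0) depth=10
  lookup 118.236.189.84: bits ε walk d0:H2 -> H2
  lookup 234.128.48.208: bits 111010101000 walk d0:H2→d1:-→d2:-→d3:-→d4:-→d5:-→d6:-→d7:-→d8:H2→d9:-→d10:-→d11:-→d12:H0 -> H0
  lookup 144.120.0.144: bits 1001000001111000000000001001 walk d0:H2→d1:-→d2:-→d3:-→d4:-→d5:-→d6:H0→d7:-→d8:H2→d9:-→d10:-→d11:-→d12:-→d13:-→d14:-→d15:-→d16:-→d17:-→d18:-→d19:-→d20:H2→d21:-→d22:-→d23:-→d24:-→d25:-→d26:-→d27:-→d28:H1 -> H1
  + 144.120.0.0/20 (H1) depth=20

== LOOKUPS ==
["no-route","H1","H2","H2","H2","H2","H0","H2","H0","H0","H2","H0","H1"]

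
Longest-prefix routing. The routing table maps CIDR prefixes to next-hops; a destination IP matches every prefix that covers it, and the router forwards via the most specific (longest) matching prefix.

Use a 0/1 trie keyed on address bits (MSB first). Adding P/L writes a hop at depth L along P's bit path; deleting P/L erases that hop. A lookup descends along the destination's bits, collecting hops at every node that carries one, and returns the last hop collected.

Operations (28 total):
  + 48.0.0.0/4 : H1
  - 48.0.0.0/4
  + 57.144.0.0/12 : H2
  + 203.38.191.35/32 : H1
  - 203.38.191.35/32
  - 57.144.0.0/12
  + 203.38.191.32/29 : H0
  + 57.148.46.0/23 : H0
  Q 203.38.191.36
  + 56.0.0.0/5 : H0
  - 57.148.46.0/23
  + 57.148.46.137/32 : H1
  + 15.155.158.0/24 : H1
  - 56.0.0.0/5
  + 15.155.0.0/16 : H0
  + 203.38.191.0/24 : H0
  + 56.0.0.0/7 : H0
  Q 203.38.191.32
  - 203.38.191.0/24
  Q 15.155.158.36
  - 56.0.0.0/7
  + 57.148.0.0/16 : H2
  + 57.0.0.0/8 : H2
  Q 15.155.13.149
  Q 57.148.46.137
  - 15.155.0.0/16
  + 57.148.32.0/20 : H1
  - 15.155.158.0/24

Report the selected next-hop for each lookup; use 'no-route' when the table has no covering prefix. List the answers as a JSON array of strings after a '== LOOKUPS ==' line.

Apply in order:
  + 48.0.0.0/4 (H1) depth=4
  del 48.0.0.0/4 (clear depth 4)
  + 57.144.0.0/12 (H2) depth=12
  + 203.38.191.35/32 (H1) depth=32
  del 203.38.191.35/32 (clear depth 32)
  del 57.144.0.0/12 (clear depth 12)
  + 203.38.191.32/29 (H0) depth=29
  + 57.148.46.0/23 (H0) depth=23
  Q 203.38.191.36: descend 11001011001001101011111100100 ; hops seen [H0] ; pick H0
  + 56.0.0.0/5 (H0) depth=5
  del 57.148.46.0/23 (clear depth 23)
  + 57.148.46.137/32 (H1) depth=32
  + 15.155.158.0/24 (H1) depth=24
  del 56.0.0.0/5 (clear depth 5)
  + 15.155.0.0/16 (H0) depth=16
  + 203.38.191.0/24 (H0) depth=24
  + 56.0.0.0/7 (H0) depth=7
  Q 203.38.191.32: descend 110010110010011010111111001000 ; hops seen [H0,H0] ; pick H0
  del 203.38.191.0/24 (clear depth 24)
  Q 15.155.158.36: descend 000011111001101110011110 ; hops seen [H0,H1] ; pick H1
  del 56.0.0.0/7 (clear depth 7)
  + 57.148.0.0/16 (H2) depth=16
  + 57.0.0.0/8 (H2) depth=8
  Q 15.155.13.149: descend 0000111110011011 ; hops seen [H0] ; pick H0
  Q 57.148.46.137: descend 00111001100101000010111010001001 ; hops seen [H2,H2,H1] ; pick H1
  del 15.155.0.0/16 (clear depth 16)
  + 57.148.32.0/20 (H1) depth=20
  del 15.155.158.0/24 (clear depth 24)

== LOOKUPS ==
["H0","H0","H1","H0","H1"]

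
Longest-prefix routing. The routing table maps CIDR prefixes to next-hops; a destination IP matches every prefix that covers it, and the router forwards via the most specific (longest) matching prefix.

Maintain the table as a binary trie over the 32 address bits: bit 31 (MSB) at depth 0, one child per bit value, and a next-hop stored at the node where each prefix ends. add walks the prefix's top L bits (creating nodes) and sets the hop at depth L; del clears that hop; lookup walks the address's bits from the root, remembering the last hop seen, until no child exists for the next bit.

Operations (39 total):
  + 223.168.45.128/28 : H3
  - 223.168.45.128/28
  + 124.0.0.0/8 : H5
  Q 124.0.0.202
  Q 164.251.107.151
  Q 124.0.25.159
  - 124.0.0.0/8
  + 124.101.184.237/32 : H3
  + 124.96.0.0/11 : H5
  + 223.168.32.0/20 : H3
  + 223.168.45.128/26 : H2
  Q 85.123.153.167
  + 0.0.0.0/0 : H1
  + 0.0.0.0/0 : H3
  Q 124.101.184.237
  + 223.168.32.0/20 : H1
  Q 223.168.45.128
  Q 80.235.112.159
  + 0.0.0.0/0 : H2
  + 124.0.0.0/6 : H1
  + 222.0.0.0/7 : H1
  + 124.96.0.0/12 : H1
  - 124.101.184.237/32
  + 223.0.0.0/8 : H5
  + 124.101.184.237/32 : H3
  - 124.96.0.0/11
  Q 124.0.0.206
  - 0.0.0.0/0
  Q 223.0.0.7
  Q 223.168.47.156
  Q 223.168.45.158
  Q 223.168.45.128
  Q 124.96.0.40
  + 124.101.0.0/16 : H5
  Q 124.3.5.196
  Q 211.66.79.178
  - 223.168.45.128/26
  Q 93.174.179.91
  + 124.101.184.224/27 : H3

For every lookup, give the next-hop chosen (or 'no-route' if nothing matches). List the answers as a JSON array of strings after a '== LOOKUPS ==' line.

Apply in order:
  + 223.168.45.128/28 (H3) depth=28
  - 223.168.45.128/28 clear@28
  + 124.0.0.0/8 (H5) depth=8
  Q 124.0.0.202: descend 01111100 ; hops seen [H5] ; pick H5
  Q 164.251.107.151: descend 1 ; hops seen [∅] ; pick no-route
  Q 124.0.25.159: descend 01111100 ; hops seen [H5] ; pick H5
  - 124.0.0.0/8 clear@8
  + 124.101.184.237/32 (H3) depth=32
  + 124.96.0.0/11 (H5) depth=11
  + 223.168.32.0/20 (H3) depth=20
  + 223.168.45.128/26 (H2) depth=26
  Q 85.123.153.167: descend 01 ; hops seen [∅] ; pick no-route
  + 0.0.0.0/0 (H1) depth=0
  + 0.0.0.0/0 (H3) depth=0
  Q 124.101.184.237: descend 01111100011001011011100011101101 ; hops seen [H3,H5,H3] ; pick H3
  + 223.168.32.0/20 (H1) depth=20
  Q 223.168.45.128: descend 1101111110101000001011011000 ; hops seen [H3,H1,H2] ; pick H2
  Q 80.235.112.159: descend 01 ; hops seen [H3] ; pick H3
  + 0.0.0.0/0 (H2) depth=0
  + 124.0.0.0/6 (H1) depth=6
  + 222.0.0.0/7 (H1) depth=7
  + 124.96.0.0/12 (H1) depth=12
  - 124.101.184.237/32 clear@32
  + 223.0.0.0/8 (H5) depth=8
  + 124.101.184.237/32 (H3) depth=32
  - 124.96.0.0/11 clear@11
  Q 124.0.0.206: descend 011111000 ; hops seen [H2,H1] ; pick H1
  - 0.0.0.0/0 clear@0
  Q 223.0.0.7: descend 11011111 ; hops seen [H1,H5] ; pick H5
  Q 223.168.47.156: descend 1101111110101000001011 ; hops seen [H1,H5,H1] ; pick H1
  Q 223.168.45.158: descend 110111111010100000101101100 ; hops seen [H1,H5,H1,H2] ; pick H2
  Q 223.168.45.128: descend 1101111110101000001011011000 ; hops seen [H1,H5,H1,H2] ; pick H2
  Q 124.96.0.40: descend 0111110001100 ; hops seen [H1,H1] ; pick H1
  + 124.101.0.0/16 (H5) depth=16
  Q 124.3.5.196: descend 011111000 ; hops seen [H1] ; pick H1
  Q 211.66.79.178: descend 1101 ; hops seen [∅] ; pick no-route
  - 223.168.45.128/26 clear@26
  Q 93.174.179.91: descend 01 ; hops seen [∅] ; pick no-route
  + 124.101.184.224/27 (H3) depth=27

== LOOKUPS ==
["H5","no-route","H5","no-route","H3","H2","H3","H1","H5","H1","H2","H2","H1","H1","no-route","no-route"]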